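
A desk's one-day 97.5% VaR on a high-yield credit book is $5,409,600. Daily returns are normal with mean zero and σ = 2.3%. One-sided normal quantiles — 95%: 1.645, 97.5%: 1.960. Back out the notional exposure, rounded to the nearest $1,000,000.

VaR as a fraction of value: z·σ = 1.960 × 2.3% = 4.508%.
Position = $5,409,600 / 0.04508 = $120,000,000.

$120,000,000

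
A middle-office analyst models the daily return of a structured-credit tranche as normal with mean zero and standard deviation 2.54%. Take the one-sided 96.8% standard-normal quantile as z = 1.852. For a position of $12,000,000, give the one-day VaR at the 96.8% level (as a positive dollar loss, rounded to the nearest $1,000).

VaR = z·σ = 1.852 × 2.54% = 4.704%.
On $12,000,000: 0.04704 × $12,000,000 = $564,480.

$564,000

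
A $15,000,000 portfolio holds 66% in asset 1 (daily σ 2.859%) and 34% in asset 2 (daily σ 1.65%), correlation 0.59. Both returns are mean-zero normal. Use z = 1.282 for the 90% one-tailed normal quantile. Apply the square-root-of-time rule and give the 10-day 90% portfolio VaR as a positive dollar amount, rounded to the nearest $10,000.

$1,380,000

σ_p = √(0.66²·2.859² + 0.34²·1.65² + 2·0.59·0.66·0.34·2.859·1.65) = 2.264%.
σ_{10d} = 2.264% × √10 = 7.159%.
VaR = 1.282 × 7.159% = 9.178%; on $15,000,000 that is $1,376,700.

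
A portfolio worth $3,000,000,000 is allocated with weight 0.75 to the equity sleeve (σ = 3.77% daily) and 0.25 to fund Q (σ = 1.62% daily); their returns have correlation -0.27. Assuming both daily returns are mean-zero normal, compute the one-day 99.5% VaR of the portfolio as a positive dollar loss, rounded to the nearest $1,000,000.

$212,000,000

σ_p² = 0.75²·3.77² + 0.25²·1.62² + 2·-0.27·0.75·0.25·3.77·1.62 = 7.5404 (%²).
σ_p = √7.5404 = 2.746%.
At 99.5%, z = 2.576.
VaR = 2.576 × 2.746% = 7.074%; on $3,000,000,000 that is $212,220,000.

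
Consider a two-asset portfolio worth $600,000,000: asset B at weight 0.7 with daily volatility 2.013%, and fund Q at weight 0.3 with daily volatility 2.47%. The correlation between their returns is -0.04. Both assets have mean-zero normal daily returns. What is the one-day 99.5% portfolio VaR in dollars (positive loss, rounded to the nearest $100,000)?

$24,200,000

σ_p² = 0.7²·2.013² + 0.3²·2.47² + 2·-0.04·0.7·0.3·2.013·2.47 = 2.4511 (%²).
σ_p = √2.4511 = 1.566%.
At 99.5%, z = 2.576.
VaR = 2.576 × 1.566% = 4.034%; on $600,000,000 that is $24,204,000.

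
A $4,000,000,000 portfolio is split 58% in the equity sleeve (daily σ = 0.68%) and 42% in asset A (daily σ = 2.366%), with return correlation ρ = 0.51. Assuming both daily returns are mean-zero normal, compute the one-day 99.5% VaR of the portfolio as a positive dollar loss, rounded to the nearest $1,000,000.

σ_p² = 0.58²·0.68² + 0.42²·2.366² + 2·0.51·0.58·0.42·0.68·2.366 = 1.5428 (%²).
σ_p = √1.5428 = 1.242%.
At 99.5%, z = 2.576.
VaR = 2.576 × 1.242% = 3.199%; on $4,000,000,000 that is $127,960,000.

$128,000,000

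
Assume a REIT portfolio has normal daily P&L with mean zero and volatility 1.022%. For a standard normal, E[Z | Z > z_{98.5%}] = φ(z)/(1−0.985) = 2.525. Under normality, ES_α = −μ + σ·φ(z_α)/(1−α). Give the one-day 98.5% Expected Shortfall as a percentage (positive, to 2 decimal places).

2.58%

ES = 1.022% × 2.525 = 2.581%.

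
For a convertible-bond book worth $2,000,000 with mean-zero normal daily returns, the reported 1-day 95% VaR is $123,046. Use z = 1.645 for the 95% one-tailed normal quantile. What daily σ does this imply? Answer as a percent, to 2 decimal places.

3.74%

VaR as a fraction: $123,046 / $2,000,000 = 6.152%.
σ = VaR / z = 6.152% / 1.645 = 3.740%.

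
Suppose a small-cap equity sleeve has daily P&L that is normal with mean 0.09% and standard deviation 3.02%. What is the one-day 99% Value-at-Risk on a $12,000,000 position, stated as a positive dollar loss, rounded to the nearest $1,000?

At 99% one-sided, z = 2.326.
VaR = −μ + z·σ = −(0.09%) + 2.326 × 3.02% = 6.935%.
On $12,000,000: 0.06935 × $12,000,000 = $832,200.

$832,000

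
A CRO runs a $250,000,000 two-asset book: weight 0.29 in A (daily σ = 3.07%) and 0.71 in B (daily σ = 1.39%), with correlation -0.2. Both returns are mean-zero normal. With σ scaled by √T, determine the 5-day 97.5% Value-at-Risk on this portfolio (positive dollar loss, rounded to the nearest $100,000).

$13,000,000

σ_p = √(0.29²·3.07² + 0.71²·1.39² + 2·-0.2·0.29·0.71·3.07·1.39) = 1.190%.
σ_{5d} = 1.190% × √5 = 2.661%.
z(97.5%) = 1.960.
VaR = 1.960 × 2.661% = 5.216%; on $250,000,000 that is $13,040,000.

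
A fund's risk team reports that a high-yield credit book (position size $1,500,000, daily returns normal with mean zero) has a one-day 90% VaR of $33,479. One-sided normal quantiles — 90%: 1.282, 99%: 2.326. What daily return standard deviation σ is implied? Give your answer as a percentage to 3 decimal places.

VaR as a fraction: $33,479 / $1,500,000 = 2.232%.
σ = VaR / z = 2.232% / 1.282 = 1.741%.

1.741%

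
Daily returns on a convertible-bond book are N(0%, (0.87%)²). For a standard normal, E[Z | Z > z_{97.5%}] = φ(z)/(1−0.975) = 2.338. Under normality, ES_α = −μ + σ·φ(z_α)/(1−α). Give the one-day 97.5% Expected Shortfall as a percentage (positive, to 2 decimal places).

2.03%

ES = 0.87% × 2.338 = 2.034%.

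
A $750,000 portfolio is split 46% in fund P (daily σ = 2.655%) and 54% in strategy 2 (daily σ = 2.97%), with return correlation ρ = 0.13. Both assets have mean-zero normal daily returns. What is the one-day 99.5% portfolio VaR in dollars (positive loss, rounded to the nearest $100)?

$41,300

σ_p² = 0.46²·2.655² + 0.54²·2.97² + 2·0.13·0.46·0.54·2.655·2.97 = 4.5730 (%²).
σ_p = √4.5730 = 2.138%.
At 99.5%, z = 2.576.
VaR = 2.576 × 2.138% = 5.507%; on $750,000 that is $41,302.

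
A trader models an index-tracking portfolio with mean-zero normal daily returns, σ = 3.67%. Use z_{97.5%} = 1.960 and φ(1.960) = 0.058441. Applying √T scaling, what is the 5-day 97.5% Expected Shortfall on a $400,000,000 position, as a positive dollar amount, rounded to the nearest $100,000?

$76,700,000

σ_{5d} = 3.67% × √5 = 8.206%.
ES multiplier = φ(z)/(1−α) = 0.058441/0.025 = 2.338.
ES = 8.206% × 2.338 = 19.186%; on $400,000,000: $76,744,000.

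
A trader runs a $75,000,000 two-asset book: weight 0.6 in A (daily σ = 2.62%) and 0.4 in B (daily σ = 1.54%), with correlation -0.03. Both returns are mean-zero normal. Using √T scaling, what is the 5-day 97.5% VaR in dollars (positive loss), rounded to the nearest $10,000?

$5,490,000

σ_p = √(0.6²·2.62² + 0.4²·1.54² + 2·-0.03·0.6·0.4·2.62·1.54) = 1.671%.
σ_{5d} = 1.671% × √5 = 3.736%.
z(97.5%) = 1.960.
VaR = 1.960 × 3.736% = 7.323%; on $75,000,000 that is $5,492,250.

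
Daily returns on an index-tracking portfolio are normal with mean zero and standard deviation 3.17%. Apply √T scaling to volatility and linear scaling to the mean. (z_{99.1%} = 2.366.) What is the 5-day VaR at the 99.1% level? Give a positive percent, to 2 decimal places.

16.77%

σ_{5d} = 3.17% × √5 = 7.088%.
VaR = 2.366 × 7.088% = 16.770%.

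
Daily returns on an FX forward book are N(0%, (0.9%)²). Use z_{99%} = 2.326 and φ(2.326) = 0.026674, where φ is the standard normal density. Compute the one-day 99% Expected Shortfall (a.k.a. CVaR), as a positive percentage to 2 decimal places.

2.40%

Tail multiplier: φ(z)/(1−α) = 0.026674 / 0.01 = 2.667.
ES = 0.9% × 2.667 = 2.400%.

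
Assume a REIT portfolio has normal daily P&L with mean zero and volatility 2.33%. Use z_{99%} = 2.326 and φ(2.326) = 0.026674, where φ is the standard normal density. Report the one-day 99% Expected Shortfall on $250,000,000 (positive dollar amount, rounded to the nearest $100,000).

Tail multiplier: φ(z)/(1−α) = 0.026674 / 0.01 = 2.667.
ES = 2.33% × 2.667 = 6.214%.
On $250,000,000: 0.06214 × $250,000,000 = $15,535,000.

$15,500,000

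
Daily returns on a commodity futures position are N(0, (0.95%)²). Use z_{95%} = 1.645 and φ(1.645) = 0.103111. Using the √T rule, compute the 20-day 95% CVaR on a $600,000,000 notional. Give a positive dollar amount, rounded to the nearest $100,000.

σ_{20d} = 0.95% × √20 = 4.249%.
ES multiplier = φ(z)/(1−α) = 0.103111/0.05 = 2.062.
ES = 4.249% × 2.062 = 8.761%; on $600,000,000: $52,566,000.

$52,600,000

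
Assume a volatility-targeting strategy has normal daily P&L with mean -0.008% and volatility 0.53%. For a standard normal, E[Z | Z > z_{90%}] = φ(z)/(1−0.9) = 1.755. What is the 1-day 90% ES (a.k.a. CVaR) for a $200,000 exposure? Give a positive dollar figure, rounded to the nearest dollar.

ES = −(-0.008%) + 0.53% × 1.755 = 0.938%.
On $200,000: 0.00938 × $200,000 = $1,876.

$1,876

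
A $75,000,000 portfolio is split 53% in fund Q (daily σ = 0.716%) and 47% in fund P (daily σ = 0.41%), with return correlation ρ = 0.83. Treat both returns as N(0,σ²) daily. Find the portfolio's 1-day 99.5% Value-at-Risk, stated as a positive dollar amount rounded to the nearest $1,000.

$1,063,000

σ_p² = 0.53²·0.716² + 0.47²·0.41² + 2·0.83·0.53·0.47·0.716·0.41 = 0.3025 (%²).
σ_p = √0.3025 = 0.550%.
At 99.5%, z = 2.576.
VaR = 2.576 × 0.550% = 1.417%; on $75,000,000 that is $1,062,750.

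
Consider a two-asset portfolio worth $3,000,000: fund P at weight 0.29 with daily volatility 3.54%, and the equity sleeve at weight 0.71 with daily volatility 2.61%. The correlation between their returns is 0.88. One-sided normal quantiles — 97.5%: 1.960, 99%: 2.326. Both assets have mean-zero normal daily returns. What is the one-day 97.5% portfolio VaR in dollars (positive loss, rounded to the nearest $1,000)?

σ_p² = 0.29²·3.54² + 0.71²·2.61² + 2·0.88·0.29·0.71·3.54·2.61 = 7.8361 (%²).
σ_p = √7.8361 = 2.799%.
VaR = 1.960 × 2.799% = 5.486%; on $3,000,000 that is $164,580.

$165,000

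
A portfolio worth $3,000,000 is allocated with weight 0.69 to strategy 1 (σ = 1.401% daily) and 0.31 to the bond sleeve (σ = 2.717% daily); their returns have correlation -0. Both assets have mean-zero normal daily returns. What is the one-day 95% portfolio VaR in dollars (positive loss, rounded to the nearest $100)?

$63,300

σ_p² = 0.69²·1.401² + 0.31²·2.717² + 2·-0·0.69·0.31·1.401·2.717 = 1.6439 (%²).
σ_p = √1.6439 = 1.282%.
At 95%, z = 1.645.
VaR = 1.645 × 1.282% = 2.109%; on $3,000,000 that is $63,270.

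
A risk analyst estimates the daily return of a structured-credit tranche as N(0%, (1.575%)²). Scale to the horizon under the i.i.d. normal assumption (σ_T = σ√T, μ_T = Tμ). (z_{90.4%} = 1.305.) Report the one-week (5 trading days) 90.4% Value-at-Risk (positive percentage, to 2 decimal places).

σ_{5d} = 1.575% × √5 = 3.522%.
VaR = 1.305 × 3.522% = 4.596%.

4.60%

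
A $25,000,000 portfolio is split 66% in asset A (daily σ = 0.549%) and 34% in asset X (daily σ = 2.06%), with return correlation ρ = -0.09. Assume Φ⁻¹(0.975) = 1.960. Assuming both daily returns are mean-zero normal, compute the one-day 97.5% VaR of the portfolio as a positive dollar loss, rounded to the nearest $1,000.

$372,000

σ_p² = 0.66²·0.549² + 0.34²·2.06² + 2·-0.09·0.66·0.34·0.549·2.06 = 0.5762 (%²).
σ_p = √0.5762 = 0.759%.
VaR = 1.960 × 0.759% = 1.488%; on $25,000,000 that is $372,000.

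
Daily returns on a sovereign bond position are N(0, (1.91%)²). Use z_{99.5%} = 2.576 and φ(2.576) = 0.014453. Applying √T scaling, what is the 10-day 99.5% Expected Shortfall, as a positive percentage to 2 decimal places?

σ_{10d} = 1.91% × √10 = 6.040%.
ES multiplier = φ(z)/(1−α) = 0.014453/0.005 = 2.891.
ES = 6.040% × 2.891 = 17.462%.

17.46%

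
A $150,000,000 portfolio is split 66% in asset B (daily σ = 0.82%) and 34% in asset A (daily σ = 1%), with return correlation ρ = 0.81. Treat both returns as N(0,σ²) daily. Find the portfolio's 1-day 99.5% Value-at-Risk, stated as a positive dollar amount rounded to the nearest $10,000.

σ_p² = 0.66²·0.82² + 0.34²·1² + 2·0.81·0.66·0.34·0.82·1 = 0.7066 (%²).
σ_p = √0.7066 = 0.841%.
At 99.5%, z = 2.576.
VaR = 2.576 × 0.841% = 2.166%; on $150,000,000 that is $3,249,000.

$3,250,000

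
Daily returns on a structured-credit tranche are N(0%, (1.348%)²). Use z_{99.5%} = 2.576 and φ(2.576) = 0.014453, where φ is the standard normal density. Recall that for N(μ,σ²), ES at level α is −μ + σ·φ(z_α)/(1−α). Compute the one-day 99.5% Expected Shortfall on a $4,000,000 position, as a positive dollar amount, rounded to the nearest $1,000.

$156,000

Tail multiplier: φ(z)/(1−α) = 0.014453 / 0.005 = 2.891.
ES = 1.348% × 2.891 = 3.897%.
On $4,000,000: 0.03897 × $4,000,000 = $155,880.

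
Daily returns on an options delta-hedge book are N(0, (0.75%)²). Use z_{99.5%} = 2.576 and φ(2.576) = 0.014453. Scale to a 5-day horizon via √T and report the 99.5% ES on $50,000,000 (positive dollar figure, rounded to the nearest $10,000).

σ_{5d} = 0.75% × √5 = 1.677%.
ES multiplier = φ(z)/(1−α) = 0.014453/0.005 = 2.891.
ES = 1.677% × 2.891 = 4.848%; on $50,000,000: $2,424,000.

$2,420,000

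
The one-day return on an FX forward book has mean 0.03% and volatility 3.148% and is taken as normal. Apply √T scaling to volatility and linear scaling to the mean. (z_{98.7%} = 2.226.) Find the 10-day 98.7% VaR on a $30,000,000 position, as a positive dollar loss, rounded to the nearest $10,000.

σ_{10d} = 3.148% × √10 = 9.955%; μ_{10d} = 10 × 0.03% = 0.300%.
VaR = −(0.300%) + 2.226 × 9.955% = 21.860%.
On $30,000,000: 0.21860 × $30,000,000 = $6,558,000.

$6,560,000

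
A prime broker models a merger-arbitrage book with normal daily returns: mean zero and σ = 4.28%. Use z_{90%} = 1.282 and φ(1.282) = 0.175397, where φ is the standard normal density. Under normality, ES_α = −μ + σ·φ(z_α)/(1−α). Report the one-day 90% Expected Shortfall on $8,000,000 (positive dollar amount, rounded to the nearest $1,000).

Tail multiplier: φ(z)/(1−α) = 0.175397 / 0.1 = 1.754.
ES = 4.28% × 1.754 = 7.507%.
On $8,000,000: 0.07507 × $8,000,000 = $600,560.

$601,000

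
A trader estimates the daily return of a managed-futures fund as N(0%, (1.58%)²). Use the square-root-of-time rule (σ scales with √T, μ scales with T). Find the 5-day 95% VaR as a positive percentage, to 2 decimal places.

At 95%, z = 1.645.
σ_{5d} = 1.58% × √5 = 3.533%.
VaR = 1.645 × 3.533% = 5.812%.

5.81%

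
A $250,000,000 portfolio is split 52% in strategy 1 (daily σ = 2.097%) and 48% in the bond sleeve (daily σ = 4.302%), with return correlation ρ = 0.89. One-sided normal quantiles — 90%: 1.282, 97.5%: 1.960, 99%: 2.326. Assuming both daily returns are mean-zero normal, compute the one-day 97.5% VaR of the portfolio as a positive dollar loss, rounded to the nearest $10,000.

σ_p² = 0.52²·2.097² + 0.48²·4.302² + 2·0.89·0.52·0.48·2.097·4.302 = 9.4612 (%²).
σ_p = √9.4612 = 3.076%.
VaR = 1.960 × 3.076% = 6.029%; on $250,000,000 that is $15,072,500.

$15,070,000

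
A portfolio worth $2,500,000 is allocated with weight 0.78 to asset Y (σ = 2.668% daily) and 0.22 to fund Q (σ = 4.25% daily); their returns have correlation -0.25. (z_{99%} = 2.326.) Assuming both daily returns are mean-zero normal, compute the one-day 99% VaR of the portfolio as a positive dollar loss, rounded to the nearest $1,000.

$120,000

σ_p² = 0.78²·2.668² + 0.22²·4.25² + 2·-0.25·0.78·0.22·2.668·4.25 = 4.2321 (%²).
σ_p = √4.2321 = 2.057%.
VaR = 2.326 × 2.057% = 4.785%; on $2,500,000 that is $119,625.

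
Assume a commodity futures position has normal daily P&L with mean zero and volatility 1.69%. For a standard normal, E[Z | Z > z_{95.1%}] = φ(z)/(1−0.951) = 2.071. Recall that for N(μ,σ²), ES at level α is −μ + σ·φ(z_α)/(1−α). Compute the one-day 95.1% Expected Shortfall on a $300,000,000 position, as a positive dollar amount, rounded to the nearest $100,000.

ES = 1.69% × 2.071 = 3.500%.
On $300,000,000: 0.03500 × $300,000,000 = $10,500,000.

$10,500,000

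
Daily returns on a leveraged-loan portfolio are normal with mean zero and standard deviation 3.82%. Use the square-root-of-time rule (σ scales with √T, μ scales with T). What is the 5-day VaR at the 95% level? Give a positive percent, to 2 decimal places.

14.05%

At 95%, z = 1.645.
σ_{5d} = 3.82% × √5 = 8.542%.
VaR = 1.645 × 8.542% = 14.052%.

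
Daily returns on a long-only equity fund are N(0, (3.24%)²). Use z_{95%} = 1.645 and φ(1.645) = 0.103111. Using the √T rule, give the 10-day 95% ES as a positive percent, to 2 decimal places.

σ_{10d} = 3.24% × √10 = 10.246%.
ES multiplier = φ(z)/(1−α) = 0.103111/0.05 = 2.062.
ES = 10.246% × 2.062 = 21.127%.

21.13%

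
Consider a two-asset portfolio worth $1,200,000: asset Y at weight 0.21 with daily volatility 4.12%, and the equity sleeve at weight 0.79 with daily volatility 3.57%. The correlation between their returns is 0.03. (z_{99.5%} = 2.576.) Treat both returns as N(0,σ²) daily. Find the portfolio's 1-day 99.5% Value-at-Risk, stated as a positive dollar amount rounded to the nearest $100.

σ_p² = 0.21²·4.12² + 0.79²·3.57² + 2·0.03·0.21·0.79·4.12·3.57 = 8.8491 (%²).
σ_p = √8.8491 = 2.975%.
VaR = 2.576 × 2.975% = 7.664%; on $1,200,000 that is $91,968.

$92,000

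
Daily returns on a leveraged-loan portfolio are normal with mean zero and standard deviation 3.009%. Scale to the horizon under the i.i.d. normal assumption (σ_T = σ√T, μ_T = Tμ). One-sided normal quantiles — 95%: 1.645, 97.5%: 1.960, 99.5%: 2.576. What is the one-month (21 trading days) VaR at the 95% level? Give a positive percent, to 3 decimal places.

22.683%

σ_{21d} = 3.009% × √21 = 13.789%.
VaR = 1.645 × 13.789% = 22.683%.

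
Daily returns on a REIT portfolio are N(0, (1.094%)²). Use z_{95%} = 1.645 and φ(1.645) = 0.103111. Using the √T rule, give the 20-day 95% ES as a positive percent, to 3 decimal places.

σ_{20d} = 1.094% × √20 = 4.893%.
ES multiplier = φ(z)/(1−α) = 0.103111/0.05 = 2.062.
ES = 4.893% × 2.062 = 10.089%.

10.089%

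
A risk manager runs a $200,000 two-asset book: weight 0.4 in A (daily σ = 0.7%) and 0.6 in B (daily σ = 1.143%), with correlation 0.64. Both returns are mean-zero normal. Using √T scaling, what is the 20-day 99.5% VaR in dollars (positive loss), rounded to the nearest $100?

σ_p = √(0.4²·0.7² + 0.6²·1.143² + 2·0.64·0.4·0.6·0.7·1.143) = 0.891%.
σ_{20d} = 0.891% × √20 = 3.985%.
z(99.5%) = 2.576.
VaR = 2.576 × 3.985% = 10.265%; on $200,000 that is $20,530.

$20,500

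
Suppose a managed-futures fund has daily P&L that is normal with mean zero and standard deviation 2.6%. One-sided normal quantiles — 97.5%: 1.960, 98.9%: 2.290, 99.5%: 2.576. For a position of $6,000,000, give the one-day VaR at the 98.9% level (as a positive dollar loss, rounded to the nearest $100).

$357,200

VaR = z·σ = 2.290 × 2.6% = 5.954%.
On $6,000,000: 0.05954 × $6,000,000 = $357,240.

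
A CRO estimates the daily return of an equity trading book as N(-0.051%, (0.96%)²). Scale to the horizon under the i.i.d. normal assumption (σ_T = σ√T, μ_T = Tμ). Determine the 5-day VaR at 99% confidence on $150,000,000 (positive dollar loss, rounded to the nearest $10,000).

$7,870,000

At 99%, z = 2.326.
σ_{5d} = 0.96% × √5 = 2.147%; μ_{5d} = 5 × -0.051% = -0.255%.
VaR = −(-0.255%) + 2.326 × 2.147% = 5.249%.
On $150,000,000: 0.05249 × $150,000,000 = $7,873,500.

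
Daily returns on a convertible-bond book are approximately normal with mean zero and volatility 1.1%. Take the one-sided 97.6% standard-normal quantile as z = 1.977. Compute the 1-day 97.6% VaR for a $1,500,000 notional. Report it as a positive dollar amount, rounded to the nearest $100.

$32,600

VaR = z·σ = 1.977 × 1.1% = 2.175%.
On $1,500,000: 0.02175 × $1,500,000 = $32,625.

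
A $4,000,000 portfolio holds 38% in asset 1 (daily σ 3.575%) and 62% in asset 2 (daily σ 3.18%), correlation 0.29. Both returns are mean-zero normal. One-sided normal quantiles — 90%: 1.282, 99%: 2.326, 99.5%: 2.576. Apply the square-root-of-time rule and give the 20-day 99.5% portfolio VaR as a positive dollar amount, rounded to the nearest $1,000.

σ_p = √(0.38²·3.575² + 0.62²·3.18² + 2·0.29·0.38·0.62·3.575·3.18) = 2.699%.
σ_{20d} = 2.699% × √20 = 12.070%.
VaR = 2.576 × 12.070% = 31.092%; on $4,000,000 that is $1,243,680.

$1,244,000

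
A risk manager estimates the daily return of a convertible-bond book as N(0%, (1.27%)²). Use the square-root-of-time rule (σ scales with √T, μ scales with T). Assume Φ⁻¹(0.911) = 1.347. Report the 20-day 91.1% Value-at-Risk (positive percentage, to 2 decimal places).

7.65%

σ_{20d} = 1.27% × √20 = 5.680%.
VaR = 1.347 × 5.680% = 7.651%.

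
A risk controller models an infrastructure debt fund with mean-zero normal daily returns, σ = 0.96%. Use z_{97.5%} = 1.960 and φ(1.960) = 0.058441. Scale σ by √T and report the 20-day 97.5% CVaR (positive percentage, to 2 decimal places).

10.04%

σ_{20d} = 0.96% × √20 = 4.293%.
ES multiplier = φ(z)/(1−α) = 0.058441/0.025 = 2.338.
ES = 4.293% × 2.338 = 10.037%.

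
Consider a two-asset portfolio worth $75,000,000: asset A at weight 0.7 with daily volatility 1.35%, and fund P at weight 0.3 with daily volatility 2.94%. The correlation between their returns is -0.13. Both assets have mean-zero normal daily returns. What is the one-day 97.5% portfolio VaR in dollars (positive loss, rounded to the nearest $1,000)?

$1,773,000

σ_p² = 0.7²·1.35² + 0.3²·2.94² + 2·-0.13·0.7·0.3·1.35·2.94 = 1.4542 (%²).
σ_p = √1.4542 = 1.206%.
At 97.5%, z = 1.960.
VaR = 1.960 × 1.206% = 2.364%; on $75,000,000 that is $1,773,000.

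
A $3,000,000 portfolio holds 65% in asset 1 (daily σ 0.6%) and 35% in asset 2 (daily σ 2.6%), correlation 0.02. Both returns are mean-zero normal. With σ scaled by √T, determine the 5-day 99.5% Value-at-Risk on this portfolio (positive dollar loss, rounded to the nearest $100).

σ_p = √(0.65²·0.6² + 0.35²·2.6² + 2·0.02·0.65·0.35·0.6·2.6) = 0.997%.
σ_{5d} = 0.997% × √5 = 2.229%.
z(99.5%) = 2.576.
VaR = 2.576 × 2.229% = 5.742%; on $3,000,000 that is $172,260.

$172,300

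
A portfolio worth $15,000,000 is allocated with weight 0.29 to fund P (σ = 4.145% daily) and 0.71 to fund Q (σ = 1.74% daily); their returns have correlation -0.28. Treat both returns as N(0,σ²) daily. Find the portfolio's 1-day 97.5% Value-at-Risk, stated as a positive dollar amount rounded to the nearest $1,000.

$430,000

σ_p² = 0.29²·4.145² + 0.71²·1.74² + 2·-0.28·0.29·0.71·4.145·1.74 = 2.1395 (%²).
σ_p = √2.1395 = 1.463%.
At 97.5%, z = 1.960.
VaR = 1.960 × 1.463% = 2.867%; on $15,000,000 that is $430,050.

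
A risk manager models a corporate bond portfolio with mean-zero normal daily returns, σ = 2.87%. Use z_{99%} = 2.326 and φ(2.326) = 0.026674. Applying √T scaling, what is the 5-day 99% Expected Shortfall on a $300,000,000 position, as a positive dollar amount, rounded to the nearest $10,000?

$51,350,000

σ_{5d} = 2.87% × √5 = 6.418%.
ES multiplier = φ(z)/(1−α) = 0.026674/0.01 = 2.667.
ES = 6.418% × 2.667 = 17.117%; on $300,000,000: $51,351,000.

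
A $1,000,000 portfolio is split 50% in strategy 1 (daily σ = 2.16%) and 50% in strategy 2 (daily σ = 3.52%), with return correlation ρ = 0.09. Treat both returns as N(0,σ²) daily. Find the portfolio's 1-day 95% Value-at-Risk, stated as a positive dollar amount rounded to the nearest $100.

σ_p² = 0.5²·2.16² + 0.5²·3.52² + 2·0.09·0.5·0.5·2.16·3.52 = 4.6061 (%²).
σ_p = √4.6061 = 2.146%.
At 95%, z = 1.645.
VaR = 1.645 × 2.146% = 3.530%; on $1,000,000 that is $35,300.

$35,300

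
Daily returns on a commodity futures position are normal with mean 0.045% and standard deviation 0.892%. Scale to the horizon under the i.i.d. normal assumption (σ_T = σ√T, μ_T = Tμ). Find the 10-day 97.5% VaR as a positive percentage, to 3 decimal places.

At 97.5%, z = 1.960.
σ_{10d} = 0.892% × √10 = 2.821%; μ_{10d} = 10 × 0.045% = 0.450%.
VaR = −(0.450%) + 1.960 × 2.821% = 5.079%.

5.079%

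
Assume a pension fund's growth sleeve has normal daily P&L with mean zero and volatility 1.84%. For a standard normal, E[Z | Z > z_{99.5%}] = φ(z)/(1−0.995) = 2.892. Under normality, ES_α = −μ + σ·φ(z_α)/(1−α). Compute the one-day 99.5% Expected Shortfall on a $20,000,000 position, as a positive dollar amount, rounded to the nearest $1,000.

ES = 1.84% × 2.892 = 5.321%.
On $20,000,000: 0.05321 × $20,000,000 = $1,064,200.

$1,064,000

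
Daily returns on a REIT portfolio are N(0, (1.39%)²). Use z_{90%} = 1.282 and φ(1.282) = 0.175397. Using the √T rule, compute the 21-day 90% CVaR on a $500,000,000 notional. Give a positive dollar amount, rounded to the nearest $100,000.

$55,900,000

σ_{21d} = 1.39% × √21 = 6.370%.
ES multiplier = φ(z)/(1−α) = 0.175397/0.1 = 1.754.
ES = 6.370% × 1.754 = 11.173%; on $500,000,000: $55,865,000.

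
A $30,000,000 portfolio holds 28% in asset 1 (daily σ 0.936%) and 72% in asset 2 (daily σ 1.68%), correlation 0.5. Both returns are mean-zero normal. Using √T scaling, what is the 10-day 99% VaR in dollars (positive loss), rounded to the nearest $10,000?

σ_p = √(0.28²·0.936² + 0.72²·1.68² + 2·0.5·0.28·0.72·0.936·1.68) = 1.360%.
σ_{10d} = 1.360% × √10 = 4.301%.
z(99%) = 2.326.
VaR = 2.326 × 4.301% = 10.004%; on $30,000,000 that is $3,001,200.

$3,000,000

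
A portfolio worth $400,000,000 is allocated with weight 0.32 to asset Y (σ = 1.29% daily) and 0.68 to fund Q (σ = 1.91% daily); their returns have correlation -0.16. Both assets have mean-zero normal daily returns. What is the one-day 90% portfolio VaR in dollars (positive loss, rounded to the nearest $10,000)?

$6,660,000

σ_p² = 0.32²·1.29² + 0.68²·1.91² + 2·-0.16·0.32·0.68·1.29·1.91 = 1.6857 (%²).
σ_p = √1.6857 = 1.298%.
At 90%, z = 1.282.
VaR = 1.282 × 1.298% = 1.664%; on $400,000,000 that is $6,656,000.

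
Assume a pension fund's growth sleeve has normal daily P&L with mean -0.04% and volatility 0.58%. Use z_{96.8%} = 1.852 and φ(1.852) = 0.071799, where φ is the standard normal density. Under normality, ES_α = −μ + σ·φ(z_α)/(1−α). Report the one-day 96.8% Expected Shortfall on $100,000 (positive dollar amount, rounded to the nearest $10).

$1,340

Tail multiplier: φ(z)/(1−α) = 0.071799 / 0.032 = 2.244.
ES = −(-0.04%) + 0.58% × 2.244 = 1.342%.
On $100,000: 0.01342 × $100,000 = $1,342.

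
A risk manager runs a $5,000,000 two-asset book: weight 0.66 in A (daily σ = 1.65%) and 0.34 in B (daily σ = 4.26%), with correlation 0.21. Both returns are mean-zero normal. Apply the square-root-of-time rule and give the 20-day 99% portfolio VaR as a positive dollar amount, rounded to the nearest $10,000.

σ_p = √(0.66²·1.65² + 0.34²·4.26² + 2·0.21·0.66·0.34·1.65·4.26) = 1.987%.
σ_{20d} = 1.987% × √20 = 8.886%.
z(99%) = 2.326.
VaR = 2.326 × 8.886% = 20.669%; on $5,000,000 that is $1,033,450.

$1,030,000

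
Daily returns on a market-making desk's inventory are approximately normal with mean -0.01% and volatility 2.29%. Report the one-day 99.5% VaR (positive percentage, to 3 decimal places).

5.909%

At 99.5% one-sided, z = 2.576.
VaR = −μ + z·σ = −(-0.01%) + 2.576 × 2.29% = 5.909%.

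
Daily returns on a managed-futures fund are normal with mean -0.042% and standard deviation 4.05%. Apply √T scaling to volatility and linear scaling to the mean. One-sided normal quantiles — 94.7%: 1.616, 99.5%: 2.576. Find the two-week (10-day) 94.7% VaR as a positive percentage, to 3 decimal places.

σ_{10d} = 4.05% × √10 = 12.807%; μ_{10d} = 10 × -0.042% = -0.420%.
VaR = −(-0.420%) + 1.616 × 12.807% = 21.116%.

21.116%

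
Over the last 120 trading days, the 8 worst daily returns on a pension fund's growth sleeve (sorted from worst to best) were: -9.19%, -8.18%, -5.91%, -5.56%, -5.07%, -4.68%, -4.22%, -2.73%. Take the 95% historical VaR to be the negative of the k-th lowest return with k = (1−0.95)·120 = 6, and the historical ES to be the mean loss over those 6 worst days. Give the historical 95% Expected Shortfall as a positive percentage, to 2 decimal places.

6.43%

The 6 worst returns sum to -38.59%.
ES = −(-38.59%) / 6 = 6.4316…% ≈ 6.43%.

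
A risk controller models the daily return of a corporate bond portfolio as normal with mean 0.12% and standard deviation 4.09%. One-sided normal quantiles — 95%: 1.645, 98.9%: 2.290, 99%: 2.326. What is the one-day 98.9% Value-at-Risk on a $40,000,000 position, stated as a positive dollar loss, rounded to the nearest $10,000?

VaR = −μ + z·σ = −(0.12%) + 2.290 × 4.09% = 9.246%.
On $40,000,000: 0.09246 × $40,000,000 = $3,698,400.

$3,700,000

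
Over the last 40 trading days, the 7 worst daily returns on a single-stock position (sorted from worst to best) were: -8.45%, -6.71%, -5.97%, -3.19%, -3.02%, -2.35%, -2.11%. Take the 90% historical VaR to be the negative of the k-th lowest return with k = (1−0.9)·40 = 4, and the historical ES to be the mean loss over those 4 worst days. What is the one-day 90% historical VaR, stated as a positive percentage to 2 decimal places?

k = 4; the 4th lowest return is -3.19%, so VaR = 3.19%.

3.19%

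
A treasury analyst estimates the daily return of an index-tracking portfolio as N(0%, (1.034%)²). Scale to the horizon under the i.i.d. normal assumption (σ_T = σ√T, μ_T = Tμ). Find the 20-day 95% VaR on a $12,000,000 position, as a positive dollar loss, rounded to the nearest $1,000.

At 95%, z = 1.645.
σ_{20d} = 1.034% × √20 = 4.624%.
VaR = 1.645 × 4.624% = 7.606%.
On $12,000,000: 0.07606 × $12,000,000 = $912,720.

$913,000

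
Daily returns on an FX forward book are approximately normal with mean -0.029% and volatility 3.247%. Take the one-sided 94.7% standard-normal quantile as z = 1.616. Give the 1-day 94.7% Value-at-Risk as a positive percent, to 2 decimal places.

5.28%

VaR = −μ + z·σ = −(-0.029%) + 1.616 × 3.247% = 5.276%.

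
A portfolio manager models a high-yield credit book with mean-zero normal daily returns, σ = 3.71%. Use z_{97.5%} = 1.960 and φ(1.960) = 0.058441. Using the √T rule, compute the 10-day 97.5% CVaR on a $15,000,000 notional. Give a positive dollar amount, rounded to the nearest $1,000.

σ_{10d} = 3.71% × √10 = 11.732%.
ES multiplier = φ(z)/(1−α) = 0.058441/0.025 = 2.338.
ES = 11.732% × 2.338 = 27.429%; on $15,000,000: $4,114,350.

$4,114,000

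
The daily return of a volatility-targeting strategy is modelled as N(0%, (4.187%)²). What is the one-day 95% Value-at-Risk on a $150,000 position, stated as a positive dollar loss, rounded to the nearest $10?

At 95% one-sided, z = 1.645.
VaR = z·σ = 1.645 × 4.187% = 6.888%.
On $150,000: 0.06888 × $150,000 = $10,332.

$10,330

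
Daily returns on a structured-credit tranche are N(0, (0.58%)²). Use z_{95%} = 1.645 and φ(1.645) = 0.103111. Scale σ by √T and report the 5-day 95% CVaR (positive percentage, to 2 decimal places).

2.67%

σ_{5d} = 0.58% × √5 = 1.297%.
ES multiplier = φ(z)/(1−α) = 0.103111/0.05 = 2.062.
ES = 1.297% × 2.062 = 2.674%.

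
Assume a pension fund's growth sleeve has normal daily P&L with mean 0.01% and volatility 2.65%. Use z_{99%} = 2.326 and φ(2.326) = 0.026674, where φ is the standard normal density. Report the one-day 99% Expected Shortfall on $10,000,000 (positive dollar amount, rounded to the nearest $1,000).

$706,000

Tail multiplier: φ(z)/(1−α) = 0.026674 / 0.01 = 2.667.
ES = −(0.01%) + 2.65% × 2.667 = 7.058%.
On $10,000,000: 0.07058 × $10,000,000 = $705,800.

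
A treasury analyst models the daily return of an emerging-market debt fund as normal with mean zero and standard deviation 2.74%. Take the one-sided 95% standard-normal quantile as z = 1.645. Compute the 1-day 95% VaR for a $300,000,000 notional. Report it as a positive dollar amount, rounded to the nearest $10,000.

VaR = z·σ = 1.645 × 2.74% = 4.507%.
On $300,000,000: 0.04507 × $300,000,000 = $13,521,000.

$13,520,000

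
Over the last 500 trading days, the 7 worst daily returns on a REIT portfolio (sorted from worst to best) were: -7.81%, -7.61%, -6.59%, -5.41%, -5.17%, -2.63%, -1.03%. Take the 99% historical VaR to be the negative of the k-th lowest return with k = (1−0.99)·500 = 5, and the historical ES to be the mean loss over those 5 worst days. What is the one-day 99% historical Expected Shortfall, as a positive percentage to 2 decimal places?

The 5 worst returns sum to -32.59%.
ES = −(-32.59%) / 5 = 6.518% ≈ 6.52%.

6.52%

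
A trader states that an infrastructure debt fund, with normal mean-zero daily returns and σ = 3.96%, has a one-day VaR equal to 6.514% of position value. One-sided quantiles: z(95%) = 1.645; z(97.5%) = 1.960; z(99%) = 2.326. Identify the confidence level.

95%

Implied z = VaR/σ = 6.514 / 3.96 = 1.645.
This matches z(95%) = 1.645.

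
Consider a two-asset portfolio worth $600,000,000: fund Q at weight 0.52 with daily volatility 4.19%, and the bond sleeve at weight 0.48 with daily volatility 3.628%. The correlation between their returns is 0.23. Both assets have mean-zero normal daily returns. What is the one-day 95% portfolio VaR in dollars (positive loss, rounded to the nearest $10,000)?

$30,460,000

σ_p² = 0.52²·4.19² + 0.48²·3.628² + 2·0.23·0.52·0.48·4.19·3.628 = 9.5251 (%²).
σ_p = √9.5251 = 3.086%.
At 95%, z = 1.645.
VaR = 1.645 × 3.086% = 5.076%; on $600,000,000 that is $30,456,000.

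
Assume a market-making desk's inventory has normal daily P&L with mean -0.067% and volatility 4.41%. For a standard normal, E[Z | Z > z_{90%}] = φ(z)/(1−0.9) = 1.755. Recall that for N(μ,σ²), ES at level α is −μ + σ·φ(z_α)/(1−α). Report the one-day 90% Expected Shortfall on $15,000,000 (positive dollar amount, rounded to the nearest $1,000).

ES = −(-0.067%) + 4.41% × 1.755 = 7.807%.
On $15,000,000: 0.07807 × $15,000,000 = $1,171,050.

$1,171,000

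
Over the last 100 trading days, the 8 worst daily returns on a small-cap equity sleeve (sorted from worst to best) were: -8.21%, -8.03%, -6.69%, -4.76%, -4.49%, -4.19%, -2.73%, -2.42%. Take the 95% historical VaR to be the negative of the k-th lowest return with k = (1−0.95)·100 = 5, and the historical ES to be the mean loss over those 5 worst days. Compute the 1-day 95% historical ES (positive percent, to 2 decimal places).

6.44%

The 5 worst returns sum to -32.18%.
ES = −(-32.18%) / 5 = 6.436% ≈ 6.44%.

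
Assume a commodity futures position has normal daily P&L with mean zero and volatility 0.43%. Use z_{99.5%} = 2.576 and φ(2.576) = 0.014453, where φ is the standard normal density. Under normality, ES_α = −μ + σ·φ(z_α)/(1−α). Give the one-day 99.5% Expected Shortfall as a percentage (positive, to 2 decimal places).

Tail multiplier: φ(z)/(1−α) = 0.014453 / 0.005 = 2.891.
ES = 0.43% × 2.891 = 1.243%.

1.24%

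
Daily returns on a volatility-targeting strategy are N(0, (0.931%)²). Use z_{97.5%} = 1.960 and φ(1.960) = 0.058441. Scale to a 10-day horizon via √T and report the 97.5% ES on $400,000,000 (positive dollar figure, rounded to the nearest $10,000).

$27,530,000

σ_{10d} = 0.931% × √10 = 2.944%.
ES multiplier = φ(z)/(1−α) = 0.058441/0.025 = 2.338.
ES = 2.944% × 2.338 = 6.883%; on $400,000,000: $27,532,000.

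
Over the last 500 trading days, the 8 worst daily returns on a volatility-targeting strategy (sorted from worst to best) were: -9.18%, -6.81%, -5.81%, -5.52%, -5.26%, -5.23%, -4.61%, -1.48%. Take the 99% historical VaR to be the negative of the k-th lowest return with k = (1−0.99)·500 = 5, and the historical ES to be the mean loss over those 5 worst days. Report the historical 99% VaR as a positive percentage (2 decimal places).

5.26%

k = 5; the 5th lowest return is -5.26%, so VaR = 5.26%.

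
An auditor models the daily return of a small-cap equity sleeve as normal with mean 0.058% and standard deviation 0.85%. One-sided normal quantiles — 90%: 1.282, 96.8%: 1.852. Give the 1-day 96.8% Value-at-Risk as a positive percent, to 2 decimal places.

VaR = −μ + z·σ = −(0.058%) + 1.852 × 0.85% = 1.516%.

1.52%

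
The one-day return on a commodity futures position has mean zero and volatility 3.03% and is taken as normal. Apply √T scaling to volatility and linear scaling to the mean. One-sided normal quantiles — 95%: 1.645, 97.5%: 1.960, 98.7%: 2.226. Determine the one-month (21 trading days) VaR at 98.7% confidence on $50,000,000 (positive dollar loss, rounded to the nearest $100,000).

$15,500,000

σ_{21d} = 3.03% × √21 = 13.885%.
VaR = 2.226 × 13.885% = 30.908%.
On $50,000,000: 0.30908 × $50,000,000 = $15,454,000.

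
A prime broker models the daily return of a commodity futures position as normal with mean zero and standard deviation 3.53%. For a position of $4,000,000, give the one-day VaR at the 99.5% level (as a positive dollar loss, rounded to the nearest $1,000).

At 99.5% one-sided, z = 2.576.
VaR = z·σ = 2.576 × 3.53% = 9.093%.
On $4,000,000: 0.09093 × $4,000,000 = $363,720.

$364,000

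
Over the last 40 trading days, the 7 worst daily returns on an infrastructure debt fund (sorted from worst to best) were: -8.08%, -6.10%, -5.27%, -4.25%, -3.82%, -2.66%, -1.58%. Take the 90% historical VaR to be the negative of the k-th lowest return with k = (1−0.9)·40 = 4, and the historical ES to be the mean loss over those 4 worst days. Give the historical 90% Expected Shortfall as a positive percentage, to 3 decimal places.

The 4 worst returns sum to -23.70%.
ES = −(-23.70%) / 4 = 5.925%.

5.925%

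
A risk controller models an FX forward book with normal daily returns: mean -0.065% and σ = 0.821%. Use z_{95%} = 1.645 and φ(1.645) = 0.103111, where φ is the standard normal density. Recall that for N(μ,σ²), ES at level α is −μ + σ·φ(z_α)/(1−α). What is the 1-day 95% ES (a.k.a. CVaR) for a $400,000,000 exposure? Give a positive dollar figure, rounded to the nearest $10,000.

$7,030,000

Tail multiplier: φ(z)/(1−α) = 0.103111 / 0.05 = 2.062.
ES = −(-0.065%) + 0.821% × 2.062 = 1.758%.
On $400,000,000: 0.01758 × $400,000,000 = $7,032,000.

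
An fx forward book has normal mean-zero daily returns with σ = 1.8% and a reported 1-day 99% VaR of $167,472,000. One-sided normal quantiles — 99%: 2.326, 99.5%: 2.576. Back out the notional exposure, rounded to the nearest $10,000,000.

VaR as a fraction of value: z·σ = 2.326 × 1.8% = 4.1868%.
Position = $167,472,000 / 0.041868 = $4,000,000,000.

$4,000,000,000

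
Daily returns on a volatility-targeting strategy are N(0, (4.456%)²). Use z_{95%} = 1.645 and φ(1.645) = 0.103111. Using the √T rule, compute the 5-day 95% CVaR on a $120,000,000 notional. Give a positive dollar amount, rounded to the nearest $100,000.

σ_{5d} = 4.456% × √5 = 9.964%.
ES multiplier = φ(z)/(1−α) = 0.103111/0.05 = 2.062.
ES = 9.964% × 2.062 = 20.546%; on $120,000,000: $24,655,200.

$24,700,000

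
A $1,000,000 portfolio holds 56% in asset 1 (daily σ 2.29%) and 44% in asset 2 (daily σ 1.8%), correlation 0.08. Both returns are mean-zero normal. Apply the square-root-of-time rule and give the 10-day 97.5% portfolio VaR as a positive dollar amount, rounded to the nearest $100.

$96,700

σ_p = √(0.56²·2.29² + 0.44²·1.8² + 2·0.08·0.56·0.44·2.29·1.8) = 1.560%.
σ_{10d} = 1.560% × √10 = 4.933%.
z(97.5%) = 1.960.
VaR = 1.960 × 4.933% = 9.669%; on $1,000,000 that is $96,690.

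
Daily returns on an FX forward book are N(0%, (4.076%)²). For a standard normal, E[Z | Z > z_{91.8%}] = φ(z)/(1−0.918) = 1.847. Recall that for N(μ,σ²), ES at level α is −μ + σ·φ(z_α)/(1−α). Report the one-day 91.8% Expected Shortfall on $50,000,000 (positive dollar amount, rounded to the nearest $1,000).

$3,764,000

ES = 4.076% × 1.847 = 7.528%.
On $50,000,000: 0.07528 × $50,000,000 = $3,764,000.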